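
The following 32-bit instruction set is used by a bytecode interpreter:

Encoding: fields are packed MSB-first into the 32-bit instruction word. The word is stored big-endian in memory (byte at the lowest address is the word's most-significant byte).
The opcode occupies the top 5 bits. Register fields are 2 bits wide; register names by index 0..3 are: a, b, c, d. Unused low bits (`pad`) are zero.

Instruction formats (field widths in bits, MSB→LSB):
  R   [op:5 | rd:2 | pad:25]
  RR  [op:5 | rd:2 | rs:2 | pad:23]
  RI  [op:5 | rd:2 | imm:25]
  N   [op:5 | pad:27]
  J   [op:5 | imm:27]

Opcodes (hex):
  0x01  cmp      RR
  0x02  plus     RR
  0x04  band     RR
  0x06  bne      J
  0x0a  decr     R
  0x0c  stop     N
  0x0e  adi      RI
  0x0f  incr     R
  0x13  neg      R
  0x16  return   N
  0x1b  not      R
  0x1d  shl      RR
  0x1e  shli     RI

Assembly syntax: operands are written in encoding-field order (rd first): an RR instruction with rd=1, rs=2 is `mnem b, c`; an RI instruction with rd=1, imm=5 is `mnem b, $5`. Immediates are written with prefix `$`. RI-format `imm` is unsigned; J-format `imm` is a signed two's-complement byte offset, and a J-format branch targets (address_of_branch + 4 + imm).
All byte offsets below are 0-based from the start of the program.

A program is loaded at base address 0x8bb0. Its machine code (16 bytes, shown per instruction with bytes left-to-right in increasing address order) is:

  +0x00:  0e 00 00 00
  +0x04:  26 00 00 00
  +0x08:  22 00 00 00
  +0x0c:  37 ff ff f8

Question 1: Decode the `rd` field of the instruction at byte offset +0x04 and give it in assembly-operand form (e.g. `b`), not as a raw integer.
@+04  big-endian(26 00 00 00) = 0x26000000
  top 5b → 0x4 → band [RR]
  rd: (w>>25)&0x3=0x3 → d
  rs: (w>>23)&0x3=0x0 → a

d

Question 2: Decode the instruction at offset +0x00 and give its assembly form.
@+00  big-endian(0e 00 00 00) = 0x0e000000
  opcode bits[31:27]=0x1: cmp/RR
  rd: (w>>25)&0x3=0x3 → d
  rs: (w>>23)&0x3=0x0 → a

cmp d, a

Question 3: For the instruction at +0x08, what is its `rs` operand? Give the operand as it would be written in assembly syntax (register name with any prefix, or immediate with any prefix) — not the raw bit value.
a

[08] 22 00 00 00 → 0x22000000
  opcode bits[31:27]=0x4: band/RR
  rd@[26:25]=0x1 ⇒ b
  rs@[24:23]=0x0 ⇒ a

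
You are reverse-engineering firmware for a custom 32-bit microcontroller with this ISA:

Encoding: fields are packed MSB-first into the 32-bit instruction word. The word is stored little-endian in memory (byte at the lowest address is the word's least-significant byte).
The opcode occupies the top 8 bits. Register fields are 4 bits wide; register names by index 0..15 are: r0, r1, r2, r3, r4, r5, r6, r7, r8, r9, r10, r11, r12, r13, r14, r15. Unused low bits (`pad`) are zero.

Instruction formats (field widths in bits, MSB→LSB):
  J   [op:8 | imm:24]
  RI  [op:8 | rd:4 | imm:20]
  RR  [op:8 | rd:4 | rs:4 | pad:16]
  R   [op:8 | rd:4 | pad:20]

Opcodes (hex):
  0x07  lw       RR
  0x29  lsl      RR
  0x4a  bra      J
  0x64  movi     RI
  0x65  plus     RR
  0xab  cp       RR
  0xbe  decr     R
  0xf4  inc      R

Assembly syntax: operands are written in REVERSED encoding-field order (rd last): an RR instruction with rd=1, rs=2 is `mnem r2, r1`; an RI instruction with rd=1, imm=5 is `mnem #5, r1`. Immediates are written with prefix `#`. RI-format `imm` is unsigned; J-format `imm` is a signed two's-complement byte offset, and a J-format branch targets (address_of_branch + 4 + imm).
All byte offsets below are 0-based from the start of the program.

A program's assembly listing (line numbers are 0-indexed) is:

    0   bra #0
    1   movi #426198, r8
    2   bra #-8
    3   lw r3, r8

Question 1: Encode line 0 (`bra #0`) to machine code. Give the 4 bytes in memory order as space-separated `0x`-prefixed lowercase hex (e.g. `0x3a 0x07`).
0x00 0x00 0x00 0x4a

line 0 (bra): pack op=0x4a:8|imm=0:24 = 0x4a000000; little→ 00 00 00 4a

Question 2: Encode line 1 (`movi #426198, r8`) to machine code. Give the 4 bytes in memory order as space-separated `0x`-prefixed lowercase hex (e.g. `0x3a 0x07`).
0xd6 0x80 0x86 0x64

L1: movi op=0x64:8|rd=8:4|imm=426198:20 ⇒ 0x648680d6 ⇒ little d6 80 86 64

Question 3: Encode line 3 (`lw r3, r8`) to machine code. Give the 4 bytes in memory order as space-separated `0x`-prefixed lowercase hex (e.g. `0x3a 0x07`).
3. lw fields op=0x7:8|rd=8:4|rs=3:4|pad=0:16 → word 07830000h → 00 00 83 07

0x00 0x00 0x83 0x07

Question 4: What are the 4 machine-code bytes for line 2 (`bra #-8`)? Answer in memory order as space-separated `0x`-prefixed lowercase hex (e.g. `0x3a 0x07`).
0xf8 0xff 0xff 0x4a

L2: bra op=0x4a:8|imm=-8:24 ⇒ 0x4afffff8 ⇒ little f8 ff ff 4a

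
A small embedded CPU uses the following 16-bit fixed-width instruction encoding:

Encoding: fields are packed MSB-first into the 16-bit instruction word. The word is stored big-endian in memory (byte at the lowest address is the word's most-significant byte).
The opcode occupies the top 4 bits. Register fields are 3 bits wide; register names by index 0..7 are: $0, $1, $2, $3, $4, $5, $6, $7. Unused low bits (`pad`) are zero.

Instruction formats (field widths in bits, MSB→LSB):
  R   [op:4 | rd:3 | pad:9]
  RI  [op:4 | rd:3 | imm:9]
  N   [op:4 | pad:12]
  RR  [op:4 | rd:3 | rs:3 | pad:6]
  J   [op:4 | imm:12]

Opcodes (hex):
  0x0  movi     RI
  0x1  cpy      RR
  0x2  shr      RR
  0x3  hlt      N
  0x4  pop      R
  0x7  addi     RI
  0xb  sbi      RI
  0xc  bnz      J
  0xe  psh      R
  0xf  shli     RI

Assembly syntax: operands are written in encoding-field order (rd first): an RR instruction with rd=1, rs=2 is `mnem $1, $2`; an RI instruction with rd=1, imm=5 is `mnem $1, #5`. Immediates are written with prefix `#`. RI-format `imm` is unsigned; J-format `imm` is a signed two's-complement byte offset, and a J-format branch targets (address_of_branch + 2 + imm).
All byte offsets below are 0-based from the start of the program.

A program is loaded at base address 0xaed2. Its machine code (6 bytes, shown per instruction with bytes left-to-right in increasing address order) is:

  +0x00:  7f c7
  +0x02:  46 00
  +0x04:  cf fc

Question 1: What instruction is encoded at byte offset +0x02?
pop $3

+0x02: 46 00 ⇒ word 0x4600 (big)
  top 4b → 0x4 → pop [R]
  [11:9] rd=3 = $3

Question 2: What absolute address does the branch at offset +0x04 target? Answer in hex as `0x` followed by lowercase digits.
0xaed4

[04] cf fc → 0xcffc
  top 4b → 0xc → bnz [J]
  [11:0] imm=4092 (s12→-4) = #-4
  target = base 0xaed2 + off 0x04 + 2 + imm -4 = 0xaed4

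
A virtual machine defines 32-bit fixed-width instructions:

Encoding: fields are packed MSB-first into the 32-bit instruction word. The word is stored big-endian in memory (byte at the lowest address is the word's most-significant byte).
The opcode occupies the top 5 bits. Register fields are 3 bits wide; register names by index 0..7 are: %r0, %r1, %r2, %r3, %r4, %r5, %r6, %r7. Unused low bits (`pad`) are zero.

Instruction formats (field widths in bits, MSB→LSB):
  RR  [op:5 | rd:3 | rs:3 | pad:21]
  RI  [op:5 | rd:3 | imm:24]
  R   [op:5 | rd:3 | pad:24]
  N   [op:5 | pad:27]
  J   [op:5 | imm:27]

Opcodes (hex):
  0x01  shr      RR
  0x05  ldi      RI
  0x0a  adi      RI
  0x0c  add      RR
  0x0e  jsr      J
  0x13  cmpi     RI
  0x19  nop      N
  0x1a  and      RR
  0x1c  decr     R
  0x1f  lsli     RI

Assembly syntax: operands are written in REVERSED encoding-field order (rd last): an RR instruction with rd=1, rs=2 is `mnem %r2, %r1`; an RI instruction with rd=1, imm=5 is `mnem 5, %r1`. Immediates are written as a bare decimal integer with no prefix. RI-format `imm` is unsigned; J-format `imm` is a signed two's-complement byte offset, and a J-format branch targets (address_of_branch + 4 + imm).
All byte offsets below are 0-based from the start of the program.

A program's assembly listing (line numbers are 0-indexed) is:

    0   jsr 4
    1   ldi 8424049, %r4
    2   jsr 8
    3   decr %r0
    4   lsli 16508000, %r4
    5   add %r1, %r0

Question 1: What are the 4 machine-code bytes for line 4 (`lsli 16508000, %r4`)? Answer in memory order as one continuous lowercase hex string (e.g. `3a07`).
line 4 (lsli): pack op=0x1f:5|rd=4:3|imm=16508000:24 = 0xfcfbe460; big→ fc fb e4 60

fcfbe460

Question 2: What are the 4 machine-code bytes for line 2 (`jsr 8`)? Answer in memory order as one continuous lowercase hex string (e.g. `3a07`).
L2: jsr op=0xe:5|imm=8:27 ⇒ 0x70000008 ⇒ big 70 00 00 08

70000008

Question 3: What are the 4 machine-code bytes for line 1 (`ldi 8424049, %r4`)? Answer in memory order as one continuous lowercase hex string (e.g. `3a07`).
line 1 (ldi): pack op=0x5:5|rd=4:3|imm=8424049:24 = 0x2c808a71; big→ 2c 80 8a 71

2c808a71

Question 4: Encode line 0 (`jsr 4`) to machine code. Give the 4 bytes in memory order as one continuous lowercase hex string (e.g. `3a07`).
70000004

L0: jsr op=0xe:5|imm=4:27 ⇒ 0x70000004 ⇒ big 70 00 00 04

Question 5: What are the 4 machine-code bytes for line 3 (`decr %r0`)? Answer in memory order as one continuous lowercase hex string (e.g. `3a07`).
line 3 (decr): pack op=0x1c:5|rd=0:3|pad=0:24 = 0xe0000000; big→ e0 00 00 00

e0000000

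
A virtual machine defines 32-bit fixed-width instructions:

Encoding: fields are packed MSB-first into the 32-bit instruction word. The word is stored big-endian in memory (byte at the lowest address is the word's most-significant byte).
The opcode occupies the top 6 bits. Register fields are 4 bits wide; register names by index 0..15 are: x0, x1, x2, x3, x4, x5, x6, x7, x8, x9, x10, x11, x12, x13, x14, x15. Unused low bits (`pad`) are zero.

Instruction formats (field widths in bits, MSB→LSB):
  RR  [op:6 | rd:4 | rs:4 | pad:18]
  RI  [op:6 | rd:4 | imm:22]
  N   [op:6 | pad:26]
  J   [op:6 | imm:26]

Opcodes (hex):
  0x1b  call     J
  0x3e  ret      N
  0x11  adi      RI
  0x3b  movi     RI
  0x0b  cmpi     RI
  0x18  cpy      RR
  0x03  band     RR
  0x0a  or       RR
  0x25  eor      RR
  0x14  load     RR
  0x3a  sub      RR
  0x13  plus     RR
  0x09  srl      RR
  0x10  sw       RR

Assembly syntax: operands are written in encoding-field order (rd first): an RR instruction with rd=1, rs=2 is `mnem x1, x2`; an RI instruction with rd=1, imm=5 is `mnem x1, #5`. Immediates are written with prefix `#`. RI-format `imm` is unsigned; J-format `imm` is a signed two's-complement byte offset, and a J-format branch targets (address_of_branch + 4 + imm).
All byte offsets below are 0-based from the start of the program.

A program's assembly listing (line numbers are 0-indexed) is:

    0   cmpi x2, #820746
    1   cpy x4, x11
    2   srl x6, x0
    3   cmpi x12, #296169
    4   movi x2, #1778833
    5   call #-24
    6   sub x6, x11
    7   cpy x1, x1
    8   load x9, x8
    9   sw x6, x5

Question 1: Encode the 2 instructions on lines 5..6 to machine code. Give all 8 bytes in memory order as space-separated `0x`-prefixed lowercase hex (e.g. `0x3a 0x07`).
line 5 (call): pack op=0x1b:6|imm=-24:26 = 0x6fffffe8; big→ 6f ff ff e8
line 6 (sub): pack op=0x3a:6|rd=6:4|rs=11:4|pad=0:18 = 0xe9ac0000; big→ e9 ac 00 00

0x6f 0xff 0xff 0xe8 0xe9 0xac 0x00 0x00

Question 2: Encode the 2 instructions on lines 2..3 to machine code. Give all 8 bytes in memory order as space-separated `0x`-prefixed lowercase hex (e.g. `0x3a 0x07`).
line 2 (srl): pack op=0x9:6|rd=6:4|rs=0:4|pad=0:18 = 0x25800000; big→ 25 80 00 00
line 3 (cmpi): pack op=0xb:6|rd=12:4|imm=296169:22 = 0x2f0484e9; big→ 2f 04 84 e9

0x25 0x80 0x00 0x00 0x2f 0x04 0x84 0xe9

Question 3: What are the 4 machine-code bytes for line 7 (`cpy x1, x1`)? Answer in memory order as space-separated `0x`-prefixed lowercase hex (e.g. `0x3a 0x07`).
7. cpy fields op=0x18:6|rd=1:4|rs=1:4|pad=0:18 → word 60440000h → 60 44 00 00

0x60 0x44 0x00 0x00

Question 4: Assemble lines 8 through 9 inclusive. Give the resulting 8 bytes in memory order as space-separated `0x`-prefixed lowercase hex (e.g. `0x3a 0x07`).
0x52 0x60 0x00 0x00 0x41 0x94 0x00 0x00

line 8 (load): pack op=0x14:6|rd=9:4|rs=8:4|pad=0:18 = 0x52600000; big→ 52 60 00 00
line 9 (sw): pack op=0x10:6|rd=6:4|rs=5:4|pad=0:18 = 0x41940000; big→ 41 94 00 00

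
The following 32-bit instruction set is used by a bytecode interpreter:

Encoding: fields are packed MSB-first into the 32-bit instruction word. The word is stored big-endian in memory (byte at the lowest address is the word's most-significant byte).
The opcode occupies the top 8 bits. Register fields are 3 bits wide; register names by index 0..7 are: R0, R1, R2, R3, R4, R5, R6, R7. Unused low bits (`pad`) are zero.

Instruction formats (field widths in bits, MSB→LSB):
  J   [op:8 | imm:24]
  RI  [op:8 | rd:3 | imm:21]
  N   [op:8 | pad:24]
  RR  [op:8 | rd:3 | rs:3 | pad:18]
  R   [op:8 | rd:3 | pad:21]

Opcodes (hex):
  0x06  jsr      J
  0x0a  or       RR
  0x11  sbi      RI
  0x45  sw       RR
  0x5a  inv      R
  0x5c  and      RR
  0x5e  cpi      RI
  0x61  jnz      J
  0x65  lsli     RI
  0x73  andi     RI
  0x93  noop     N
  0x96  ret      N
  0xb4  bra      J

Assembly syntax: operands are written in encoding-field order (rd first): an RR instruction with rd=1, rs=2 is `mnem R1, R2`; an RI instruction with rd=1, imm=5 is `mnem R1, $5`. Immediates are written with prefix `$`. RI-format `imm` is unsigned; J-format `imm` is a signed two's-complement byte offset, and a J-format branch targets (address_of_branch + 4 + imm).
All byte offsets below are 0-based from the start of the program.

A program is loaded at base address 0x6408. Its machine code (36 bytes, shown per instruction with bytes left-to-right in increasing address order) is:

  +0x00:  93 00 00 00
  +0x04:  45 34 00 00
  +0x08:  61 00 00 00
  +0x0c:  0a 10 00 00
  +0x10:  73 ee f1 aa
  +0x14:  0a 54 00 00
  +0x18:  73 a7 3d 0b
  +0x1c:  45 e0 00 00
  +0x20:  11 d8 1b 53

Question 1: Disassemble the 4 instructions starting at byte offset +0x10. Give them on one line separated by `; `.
off 0x10: read 73 ee f1 aa as big → 0x73eef1aa
  top 8b → 0x73 → andi [RI]
  [23:21] rd=7 = R7
  [20:0] imm=979370 = $979370
off 0x14: read 0a 54 00 00 as big → 0x0a540000
  top 8b → 0xa → or [RR]
  [23:21] rd=2 = R2
  [20:18] rs=5 = R5
off 0x18: read 73 a7 3d 0b as big → 0x73a73d0b
  top 8b → 0x73 → andi [RI]
  [23:21] rd=5 = R5
  [20:0] imm=474379 = $474379
off 0x1c: read 45 e0 00 00 as big → 0x45e00000
  top 8b → 0x45 → sw [RR]
  [23:21] rd=7 = R7
  [20:18] rs=0 = R0

andi R7, $979370; or R2, R5; andi R5, $474379; sw R7, R0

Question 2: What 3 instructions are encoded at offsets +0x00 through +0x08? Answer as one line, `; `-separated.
noop; sw R1, R5; jnz $0

off 0x00: read 93 00 00 00 as big → 0x93000000
  top 8b → 0x93 → noop [N]
off 0x04: read 45 34 00 00 as big → 0x45340000
  top 8b → 0x45 → sw [RR]
  [23:21] rd=1 = R1
  [20:18] rs=5 = R5
off 0x08: read 61 00 00 00 as big → 0x61000000
  top 8b → 0x61 → jnz [J]
  [23:0] imm=0 = $0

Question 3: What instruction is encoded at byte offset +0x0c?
or R0, R4

off 0x0c: read 0a 10 00 00 as big → 0x0a100000
  opcode bits[31:24]=0xa: or/RR
  rd: (w>>21)&0x7=0x0 → R0
  rs: (w>>18)&0x7=0x4 → R4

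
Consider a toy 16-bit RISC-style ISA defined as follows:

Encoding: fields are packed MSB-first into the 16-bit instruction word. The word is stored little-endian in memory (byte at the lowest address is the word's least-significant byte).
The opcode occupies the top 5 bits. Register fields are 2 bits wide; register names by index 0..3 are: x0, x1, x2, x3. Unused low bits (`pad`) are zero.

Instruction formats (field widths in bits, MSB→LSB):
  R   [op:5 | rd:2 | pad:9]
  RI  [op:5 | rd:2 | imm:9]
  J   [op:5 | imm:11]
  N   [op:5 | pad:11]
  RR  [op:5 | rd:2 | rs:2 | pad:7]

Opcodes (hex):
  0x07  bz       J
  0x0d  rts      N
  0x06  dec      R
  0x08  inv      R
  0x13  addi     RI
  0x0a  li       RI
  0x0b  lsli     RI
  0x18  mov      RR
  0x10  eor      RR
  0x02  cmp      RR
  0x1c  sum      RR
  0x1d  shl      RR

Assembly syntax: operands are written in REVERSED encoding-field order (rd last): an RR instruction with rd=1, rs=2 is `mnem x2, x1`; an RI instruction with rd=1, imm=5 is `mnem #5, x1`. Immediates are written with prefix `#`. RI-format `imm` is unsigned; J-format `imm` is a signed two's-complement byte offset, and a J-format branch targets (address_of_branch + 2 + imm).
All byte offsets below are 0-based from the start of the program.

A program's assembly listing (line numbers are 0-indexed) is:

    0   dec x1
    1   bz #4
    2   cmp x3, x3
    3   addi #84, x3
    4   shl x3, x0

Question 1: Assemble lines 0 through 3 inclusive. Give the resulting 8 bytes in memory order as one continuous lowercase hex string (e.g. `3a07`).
line 0 (dec): pack op=0x6:5|rd=1:2|pad=0:9 = 0x3200; little→ 00 32
line 1 (bz): pack op=0x7:5|imm=4:11 = 0x3804; little→ 04 38
line 2 (cmp): pack op=0x2:5|rd=3:2|rs=3:2|pad=0:7 = 0x1780; little→ 80 17
line 3 (addi): pack op=0x13:5|rd=3:2|imm=84:9 = 0x9e54; little→ 54 9e

003204388017549e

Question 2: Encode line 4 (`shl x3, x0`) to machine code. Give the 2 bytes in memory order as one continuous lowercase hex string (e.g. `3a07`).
line 4 (shl): pack op=0x1d:5|rd=0:2|rs=3:2|pad=0:7 = 0xe980; little→ 80 e9

80e9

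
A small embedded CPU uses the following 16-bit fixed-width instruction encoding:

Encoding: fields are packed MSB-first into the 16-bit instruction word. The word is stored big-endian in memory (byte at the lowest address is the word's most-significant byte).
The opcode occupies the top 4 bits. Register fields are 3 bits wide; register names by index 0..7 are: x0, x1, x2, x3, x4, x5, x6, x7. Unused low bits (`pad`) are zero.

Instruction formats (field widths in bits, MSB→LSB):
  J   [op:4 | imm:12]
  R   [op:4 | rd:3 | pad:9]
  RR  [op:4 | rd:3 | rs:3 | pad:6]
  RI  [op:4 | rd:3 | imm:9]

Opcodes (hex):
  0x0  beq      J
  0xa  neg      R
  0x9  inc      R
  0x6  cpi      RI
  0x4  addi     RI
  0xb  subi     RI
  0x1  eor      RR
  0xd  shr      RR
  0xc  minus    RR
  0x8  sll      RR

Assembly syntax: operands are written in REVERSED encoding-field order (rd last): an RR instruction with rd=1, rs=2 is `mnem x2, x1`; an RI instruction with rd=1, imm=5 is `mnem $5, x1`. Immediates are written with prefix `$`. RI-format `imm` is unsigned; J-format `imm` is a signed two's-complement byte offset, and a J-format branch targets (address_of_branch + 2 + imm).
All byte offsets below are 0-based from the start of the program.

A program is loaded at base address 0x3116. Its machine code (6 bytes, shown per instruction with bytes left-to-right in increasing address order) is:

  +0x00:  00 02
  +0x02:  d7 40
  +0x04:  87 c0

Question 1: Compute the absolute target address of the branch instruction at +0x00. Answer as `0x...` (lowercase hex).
off 0x00: read 00 02 as big → 0x0002
  op=0x0002>>12=0x0 ⇒ beq (J)
  imm@[11:0]=0x2 ⇒ $2
  target = base 0x3116 + off 0x00 + 2 + imm 2 = 0x311a

0x311a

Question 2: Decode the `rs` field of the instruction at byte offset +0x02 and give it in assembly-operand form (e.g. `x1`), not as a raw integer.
[02] d7 40 → 0xd740
  op=0xd740>>12=0xd ⇒ shr (RR)
  rd@[11:9]=0x3 ⇒ x3
  rs@[8:6]=0x5 ⇒ x5

x5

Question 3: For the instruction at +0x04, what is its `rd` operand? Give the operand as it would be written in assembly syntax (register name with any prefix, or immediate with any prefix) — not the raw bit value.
off 0x04: read 87 c0 as big → 0x87c0
  op=0x87c0>>12=0x8 ⇒ sll (RR)
  rd@[11:9]=0x3 ⇒ x3
  rs@[8:6]=0x7 ⇒ x7

x3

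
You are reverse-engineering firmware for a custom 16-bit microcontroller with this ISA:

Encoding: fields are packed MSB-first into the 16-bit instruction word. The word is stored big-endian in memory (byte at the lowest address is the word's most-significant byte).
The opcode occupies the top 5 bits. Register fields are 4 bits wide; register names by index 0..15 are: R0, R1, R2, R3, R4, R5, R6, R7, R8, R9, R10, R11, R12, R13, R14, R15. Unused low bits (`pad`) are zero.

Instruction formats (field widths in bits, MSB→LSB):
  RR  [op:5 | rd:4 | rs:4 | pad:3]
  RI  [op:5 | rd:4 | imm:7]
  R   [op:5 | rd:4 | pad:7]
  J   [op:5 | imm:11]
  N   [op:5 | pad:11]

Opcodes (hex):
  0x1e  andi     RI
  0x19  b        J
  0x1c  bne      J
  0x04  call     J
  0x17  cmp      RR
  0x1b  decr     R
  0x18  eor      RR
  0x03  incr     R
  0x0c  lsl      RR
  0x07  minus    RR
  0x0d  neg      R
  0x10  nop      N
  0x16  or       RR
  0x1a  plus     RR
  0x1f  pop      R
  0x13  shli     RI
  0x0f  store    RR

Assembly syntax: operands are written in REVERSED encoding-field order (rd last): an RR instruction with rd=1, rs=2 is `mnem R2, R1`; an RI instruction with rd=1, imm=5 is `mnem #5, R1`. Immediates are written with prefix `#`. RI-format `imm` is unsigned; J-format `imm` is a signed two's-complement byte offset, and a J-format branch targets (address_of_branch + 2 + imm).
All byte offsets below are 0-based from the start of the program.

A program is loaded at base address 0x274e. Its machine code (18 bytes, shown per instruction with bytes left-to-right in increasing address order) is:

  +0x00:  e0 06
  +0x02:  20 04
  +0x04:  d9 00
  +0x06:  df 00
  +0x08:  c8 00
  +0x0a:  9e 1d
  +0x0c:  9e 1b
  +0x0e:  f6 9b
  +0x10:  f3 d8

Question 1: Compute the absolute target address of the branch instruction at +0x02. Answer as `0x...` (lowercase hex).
0x2756

+0x02: 20 04 ⇒ word 0x2004 (big)
  opcode bits[15:11]=0x4: call/J
  imm: (w>>0)&0x7ff=0x4 → #4
  target = base 0x274e + off 0x02 + 2 + imm 4 = 0x2756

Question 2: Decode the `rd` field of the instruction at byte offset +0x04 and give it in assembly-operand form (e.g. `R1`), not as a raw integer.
R2

[04] d9 00 → 0xd900
  top 5b → 0x1b → decr [R]
  rd: (w>>7)&0xf=0x2 → R2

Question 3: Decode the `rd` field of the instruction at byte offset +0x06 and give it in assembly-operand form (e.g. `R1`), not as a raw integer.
R14

[06] df 00 → 0xdf00
  op=0xdf00>>11=0x1b ⇒ decr (R)
  rd: (w>>7)&0xf=0xe → R14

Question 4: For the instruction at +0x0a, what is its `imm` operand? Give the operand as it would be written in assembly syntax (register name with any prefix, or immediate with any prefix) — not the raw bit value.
#29

@+0a  big-endian(9e 1d) = 0x9e1d
  top 5b → 0x13 → shli [RI]
  rd: (w>>7)&0xf=0xc → R12
  imm: (w>>0)&0x7f=0x1d → #29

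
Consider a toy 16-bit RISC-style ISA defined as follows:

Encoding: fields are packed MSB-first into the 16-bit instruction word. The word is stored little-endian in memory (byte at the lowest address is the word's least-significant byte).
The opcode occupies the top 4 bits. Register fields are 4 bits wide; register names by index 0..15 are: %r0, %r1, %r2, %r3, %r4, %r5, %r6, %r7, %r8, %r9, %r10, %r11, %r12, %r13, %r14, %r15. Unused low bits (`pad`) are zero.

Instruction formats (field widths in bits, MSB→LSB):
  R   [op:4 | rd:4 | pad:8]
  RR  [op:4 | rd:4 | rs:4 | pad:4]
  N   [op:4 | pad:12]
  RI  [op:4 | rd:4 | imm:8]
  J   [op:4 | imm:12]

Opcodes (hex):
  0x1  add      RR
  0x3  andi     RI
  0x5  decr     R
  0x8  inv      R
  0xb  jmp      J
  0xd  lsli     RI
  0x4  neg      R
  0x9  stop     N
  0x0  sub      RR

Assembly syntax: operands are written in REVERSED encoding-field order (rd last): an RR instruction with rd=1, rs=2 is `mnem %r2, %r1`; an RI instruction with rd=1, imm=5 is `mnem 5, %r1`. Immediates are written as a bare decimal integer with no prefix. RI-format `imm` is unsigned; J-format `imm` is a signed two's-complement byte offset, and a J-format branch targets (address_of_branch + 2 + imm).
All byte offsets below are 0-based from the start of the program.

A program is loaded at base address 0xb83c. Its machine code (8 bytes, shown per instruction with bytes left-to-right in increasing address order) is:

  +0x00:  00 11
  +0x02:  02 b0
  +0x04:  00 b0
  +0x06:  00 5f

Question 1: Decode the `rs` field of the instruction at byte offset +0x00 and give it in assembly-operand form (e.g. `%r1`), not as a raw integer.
[00] 00 11 → 0x1100
  opcode bits[15:12]=0x1: add/RR
  rd: (w>>8)&0xf=0x1 → %r1
  rs: (w>>4)&0xf=0x0 → %r0

%r0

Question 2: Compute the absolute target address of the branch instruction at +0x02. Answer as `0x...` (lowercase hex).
0xb842

+0x02: 02 b0 ⇒ word 0xb002 (little)
  opcode bits[15:12]=0xb: jmp/J
  imm@[11:0]=0x2 ⇒ 2
  target = base 0xb83c + off 0x02 + 2 + imm 2 = 0xb842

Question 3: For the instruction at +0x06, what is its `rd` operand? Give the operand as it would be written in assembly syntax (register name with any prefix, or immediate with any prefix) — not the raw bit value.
@+06  little-endian(00 5f) = 0x5f00
  opcode bits[15:12]=0x5: decr/R
  rd@[11:8]=0xf ⇒ %r15

%r15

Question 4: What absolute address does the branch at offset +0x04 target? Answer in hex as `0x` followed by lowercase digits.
off 0x04: read 00 b0 as little → 0xb000
  opcode bits[15:12]=0xb: jmp/J
  [11:0] imm=0 = 0
  target = base 0xb83c + off 0x04 + 2 + imm 0 = 0xb842

0xb842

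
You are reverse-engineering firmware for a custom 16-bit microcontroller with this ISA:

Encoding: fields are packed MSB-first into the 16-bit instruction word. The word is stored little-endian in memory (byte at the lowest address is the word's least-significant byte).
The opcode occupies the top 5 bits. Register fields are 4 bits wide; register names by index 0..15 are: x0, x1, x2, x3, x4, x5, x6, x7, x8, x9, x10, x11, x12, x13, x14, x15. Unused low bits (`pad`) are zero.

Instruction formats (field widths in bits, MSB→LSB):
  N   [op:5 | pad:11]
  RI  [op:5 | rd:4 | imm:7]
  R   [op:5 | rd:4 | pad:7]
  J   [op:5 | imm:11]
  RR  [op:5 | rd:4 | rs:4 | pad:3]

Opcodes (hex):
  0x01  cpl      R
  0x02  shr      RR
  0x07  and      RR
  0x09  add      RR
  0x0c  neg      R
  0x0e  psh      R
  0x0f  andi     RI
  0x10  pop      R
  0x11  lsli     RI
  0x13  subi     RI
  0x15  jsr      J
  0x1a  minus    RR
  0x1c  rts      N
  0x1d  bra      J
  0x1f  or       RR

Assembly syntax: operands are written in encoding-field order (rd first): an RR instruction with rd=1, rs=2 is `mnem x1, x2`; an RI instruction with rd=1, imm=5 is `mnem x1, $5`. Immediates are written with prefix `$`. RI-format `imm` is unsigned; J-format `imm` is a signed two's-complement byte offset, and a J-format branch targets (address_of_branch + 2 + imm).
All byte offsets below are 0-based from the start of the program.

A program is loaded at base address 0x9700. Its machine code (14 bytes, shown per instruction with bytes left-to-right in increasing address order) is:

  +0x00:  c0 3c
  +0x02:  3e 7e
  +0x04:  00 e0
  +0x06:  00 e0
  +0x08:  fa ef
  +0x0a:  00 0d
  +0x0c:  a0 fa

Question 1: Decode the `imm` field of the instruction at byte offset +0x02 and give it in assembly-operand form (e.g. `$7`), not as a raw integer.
$62

[02] 3e 7e → 0x7e3e
  opcode bits[15:11]=0xf: andi/RI
  rd: (w>>7)&0xf=0xc → x12
  imm: (w>>0)&0x7f=0x3e → $62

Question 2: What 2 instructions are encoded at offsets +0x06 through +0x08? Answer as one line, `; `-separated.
rts; bra $-6

+0x06: 00 e0 ⇒ word 0xe000 (little)
  opcode bits[15:11]=0x1c: rts/N
+0x08: fa ef ⇒ word 0xeffa (little)
  opcode bits[15:11]=0x1d: bra/J
  imm@[10:0]=0x7fa (s11→-6) ⇒ $-6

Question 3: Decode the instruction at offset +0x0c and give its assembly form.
or x5, x4

[0c] a0 fa → 0xfaa0
  top 5b → 0x1f → or [RR]
  [10:7] rd=5 = x5
  [6:3] rs=4 = x4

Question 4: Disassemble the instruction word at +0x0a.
cpl x10

@+0a  little-endian(00 0d) = 0x0d00
  top 5b → 0x1 → cpl [R]
  rd@[10:7]=0xa ⇒ x10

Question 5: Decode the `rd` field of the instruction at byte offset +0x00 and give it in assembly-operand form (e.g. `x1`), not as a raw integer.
x9

+0x00: c0 3c ⇒ word 0x3cc0 (little)
  op=0x3cc0>>11=0x7 ⇒ and (RR)
  rd: (w>>7)&0xf=0x9 → x9
  rs: (w>>3)&0xf=0x8 → x8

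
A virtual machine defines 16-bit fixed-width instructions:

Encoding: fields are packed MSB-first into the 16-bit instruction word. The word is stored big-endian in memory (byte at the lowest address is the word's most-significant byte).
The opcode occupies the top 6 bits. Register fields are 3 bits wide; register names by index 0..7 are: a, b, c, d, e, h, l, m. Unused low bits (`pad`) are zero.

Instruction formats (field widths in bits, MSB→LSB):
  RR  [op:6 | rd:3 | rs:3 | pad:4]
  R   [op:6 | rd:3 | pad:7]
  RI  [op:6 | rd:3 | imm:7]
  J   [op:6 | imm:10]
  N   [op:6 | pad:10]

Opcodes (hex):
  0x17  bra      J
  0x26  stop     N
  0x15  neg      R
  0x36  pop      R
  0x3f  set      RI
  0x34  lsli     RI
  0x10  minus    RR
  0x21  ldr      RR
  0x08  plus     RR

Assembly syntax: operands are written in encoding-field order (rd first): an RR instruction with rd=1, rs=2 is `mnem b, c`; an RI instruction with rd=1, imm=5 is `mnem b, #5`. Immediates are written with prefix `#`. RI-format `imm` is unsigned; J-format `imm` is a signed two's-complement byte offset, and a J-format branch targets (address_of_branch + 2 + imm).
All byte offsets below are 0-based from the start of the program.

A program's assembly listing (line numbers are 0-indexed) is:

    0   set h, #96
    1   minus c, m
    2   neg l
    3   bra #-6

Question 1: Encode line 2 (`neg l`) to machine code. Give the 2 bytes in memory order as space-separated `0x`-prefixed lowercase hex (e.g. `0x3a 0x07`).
0x57 0x00

line 2 (neg): pack op=0x15:6|rd=6:3|pad=0:7 = 0x5700; big→ 57 00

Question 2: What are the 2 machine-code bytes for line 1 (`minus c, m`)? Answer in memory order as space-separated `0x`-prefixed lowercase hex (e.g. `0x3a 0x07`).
1. minus fields op=0x10:6|rd=2:3|rs=7:3|pad=0:4 → word 4170h → 41 70

0x41 0x70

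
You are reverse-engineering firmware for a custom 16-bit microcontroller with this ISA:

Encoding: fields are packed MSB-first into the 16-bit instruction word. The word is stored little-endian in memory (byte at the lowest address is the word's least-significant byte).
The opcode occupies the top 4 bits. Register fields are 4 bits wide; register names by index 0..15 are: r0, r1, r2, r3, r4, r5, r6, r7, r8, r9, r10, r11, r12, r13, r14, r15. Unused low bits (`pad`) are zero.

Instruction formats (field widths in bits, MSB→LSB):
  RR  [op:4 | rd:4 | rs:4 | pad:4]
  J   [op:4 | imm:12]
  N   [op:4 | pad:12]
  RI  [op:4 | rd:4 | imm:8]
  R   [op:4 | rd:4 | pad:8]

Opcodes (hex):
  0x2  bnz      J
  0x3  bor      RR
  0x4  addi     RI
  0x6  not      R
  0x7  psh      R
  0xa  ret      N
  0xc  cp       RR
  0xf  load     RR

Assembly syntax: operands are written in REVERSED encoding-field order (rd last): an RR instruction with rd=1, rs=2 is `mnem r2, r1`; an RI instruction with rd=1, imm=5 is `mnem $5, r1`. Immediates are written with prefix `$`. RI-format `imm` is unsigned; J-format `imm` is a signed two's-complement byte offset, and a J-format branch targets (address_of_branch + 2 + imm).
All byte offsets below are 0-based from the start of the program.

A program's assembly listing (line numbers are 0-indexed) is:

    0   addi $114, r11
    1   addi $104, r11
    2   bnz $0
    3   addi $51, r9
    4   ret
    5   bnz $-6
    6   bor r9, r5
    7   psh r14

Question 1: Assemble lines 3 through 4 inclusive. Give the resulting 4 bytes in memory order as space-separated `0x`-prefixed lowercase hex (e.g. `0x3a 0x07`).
3. addi fields op=0x4:4|rd=9:4|imm=51:8 → word 4933h → 33 49
4. ret fields op=0xa:4|pad=0:12 → word a000h → 00 a0

0x33 0x49 0x00 0xa0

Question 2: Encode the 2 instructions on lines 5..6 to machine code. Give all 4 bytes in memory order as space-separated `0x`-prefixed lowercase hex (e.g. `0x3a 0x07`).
0xfa 0x2f 0x90 0x35

line 5 (bnz): pack op=0x2:4|imm=-6:12 = 0x2ffa; little→ fa 2f
line 6 (bor): pack op=0x3:4|rd=5:4|rs=9:4|pad=0:4 = 0x3590; little→ 90 35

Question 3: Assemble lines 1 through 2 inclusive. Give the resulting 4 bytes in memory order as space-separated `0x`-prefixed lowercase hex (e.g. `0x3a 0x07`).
1. addi fields op=0x4:4|rd=11:4|imm=104:8 → word 4b68h → 68 4b
2. bnz fields op=0x2:4|imm=0:12 → word 2000h → 00 20

0x68 0x4b 0x00 0x20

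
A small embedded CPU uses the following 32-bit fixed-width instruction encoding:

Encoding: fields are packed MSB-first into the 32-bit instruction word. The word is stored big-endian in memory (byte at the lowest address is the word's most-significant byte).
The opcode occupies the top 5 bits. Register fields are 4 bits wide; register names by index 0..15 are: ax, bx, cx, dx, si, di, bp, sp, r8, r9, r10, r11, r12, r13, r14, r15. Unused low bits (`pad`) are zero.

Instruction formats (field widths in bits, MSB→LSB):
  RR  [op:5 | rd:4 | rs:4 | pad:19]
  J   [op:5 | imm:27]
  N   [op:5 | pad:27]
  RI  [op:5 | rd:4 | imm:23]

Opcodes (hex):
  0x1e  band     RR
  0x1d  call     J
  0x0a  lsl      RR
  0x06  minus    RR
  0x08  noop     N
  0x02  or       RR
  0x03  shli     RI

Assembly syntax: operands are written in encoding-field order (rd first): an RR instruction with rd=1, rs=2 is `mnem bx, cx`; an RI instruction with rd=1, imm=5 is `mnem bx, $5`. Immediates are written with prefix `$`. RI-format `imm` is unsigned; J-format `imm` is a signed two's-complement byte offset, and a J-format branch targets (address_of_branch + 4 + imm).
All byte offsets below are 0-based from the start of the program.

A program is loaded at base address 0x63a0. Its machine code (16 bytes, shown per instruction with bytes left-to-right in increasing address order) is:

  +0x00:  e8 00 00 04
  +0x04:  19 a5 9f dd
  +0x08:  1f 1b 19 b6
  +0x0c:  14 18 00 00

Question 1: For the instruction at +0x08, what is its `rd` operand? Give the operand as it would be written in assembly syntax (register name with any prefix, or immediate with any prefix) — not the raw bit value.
r14

+0x08: 1f 1b 19 b6 ⇒ word 0x1f1b19b6 (big)
  op=0x1f1b19b6>>27=0x3 ⇒ shli (RI)
  rd: (w>>23)&0xf=0xe → r14
  imm: (w>>0)&0x7fffff=0x1b19b6 → $1776054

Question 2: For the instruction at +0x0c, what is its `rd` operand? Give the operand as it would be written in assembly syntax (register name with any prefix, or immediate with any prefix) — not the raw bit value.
r8

off 0x0c: read 14 18 00 00 as big → 0x14180000
  op=0x14180000>>27=0x2 ⇒ or (RR)
  rd@[26:23]=0x8 ⇒ r8
  rs@[22:19]=0x3 ⇒ dx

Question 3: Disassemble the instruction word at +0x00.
call $4

off 0x00: read e8 00 00 04 as big → 0xe8000004
  top 5b → 0x1d → call [J]
  imm@[26:0]=0x4 ⇒ $4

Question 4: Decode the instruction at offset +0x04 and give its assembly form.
+0x04: 19 a5 9f dd ⇒ word 0x19a59fdd (big)
  op=0x19a59fdd>>27=0x3 ⇒ shli (RI)
  [26:23] rd=3 = dx
  [22:0] imm=2465757 = $2465757

shli dx, $2465757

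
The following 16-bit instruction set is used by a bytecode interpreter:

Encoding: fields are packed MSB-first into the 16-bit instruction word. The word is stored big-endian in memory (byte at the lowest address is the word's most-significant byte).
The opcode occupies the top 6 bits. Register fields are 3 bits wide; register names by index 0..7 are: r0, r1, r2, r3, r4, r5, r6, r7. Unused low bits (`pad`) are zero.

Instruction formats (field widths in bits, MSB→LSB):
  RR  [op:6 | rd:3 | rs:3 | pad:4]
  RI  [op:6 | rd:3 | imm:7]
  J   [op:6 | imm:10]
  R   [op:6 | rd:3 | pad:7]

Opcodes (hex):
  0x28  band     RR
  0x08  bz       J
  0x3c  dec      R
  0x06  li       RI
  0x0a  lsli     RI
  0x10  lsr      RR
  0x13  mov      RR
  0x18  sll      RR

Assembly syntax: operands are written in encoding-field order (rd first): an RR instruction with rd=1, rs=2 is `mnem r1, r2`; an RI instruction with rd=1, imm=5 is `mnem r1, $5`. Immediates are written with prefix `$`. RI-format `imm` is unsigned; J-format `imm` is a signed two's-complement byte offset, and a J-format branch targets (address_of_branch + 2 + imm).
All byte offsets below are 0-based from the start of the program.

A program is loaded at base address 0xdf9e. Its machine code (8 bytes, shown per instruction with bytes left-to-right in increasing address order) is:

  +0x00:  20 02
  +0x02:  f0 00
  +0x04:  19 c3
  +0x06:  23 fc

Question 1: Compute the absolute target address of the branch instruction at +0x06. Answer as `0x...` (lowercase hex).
[06] 23 fc → 0x23fc
  op=0x23fc>>10=0x8 ⇒ bz (J)
  imm: (w>>0)&0x3ff=0x3fc (s10→-4) → $-4
  target = base 0xdf9e + off 0x06 + 2 + imm -4 = 0xdfa2

0xdfa2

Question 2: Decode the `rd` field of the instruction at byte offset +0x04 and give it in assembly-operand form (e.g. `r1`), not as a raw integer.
r3

+0x04: 19 c3 ⇒ word 0x19c3 (big)
  opcode bits[15:10]=0x6: li/RI
  rd@[9:7]=0x3 ⇒ r3
  imm@[6:0]=0x43 ⇒ $67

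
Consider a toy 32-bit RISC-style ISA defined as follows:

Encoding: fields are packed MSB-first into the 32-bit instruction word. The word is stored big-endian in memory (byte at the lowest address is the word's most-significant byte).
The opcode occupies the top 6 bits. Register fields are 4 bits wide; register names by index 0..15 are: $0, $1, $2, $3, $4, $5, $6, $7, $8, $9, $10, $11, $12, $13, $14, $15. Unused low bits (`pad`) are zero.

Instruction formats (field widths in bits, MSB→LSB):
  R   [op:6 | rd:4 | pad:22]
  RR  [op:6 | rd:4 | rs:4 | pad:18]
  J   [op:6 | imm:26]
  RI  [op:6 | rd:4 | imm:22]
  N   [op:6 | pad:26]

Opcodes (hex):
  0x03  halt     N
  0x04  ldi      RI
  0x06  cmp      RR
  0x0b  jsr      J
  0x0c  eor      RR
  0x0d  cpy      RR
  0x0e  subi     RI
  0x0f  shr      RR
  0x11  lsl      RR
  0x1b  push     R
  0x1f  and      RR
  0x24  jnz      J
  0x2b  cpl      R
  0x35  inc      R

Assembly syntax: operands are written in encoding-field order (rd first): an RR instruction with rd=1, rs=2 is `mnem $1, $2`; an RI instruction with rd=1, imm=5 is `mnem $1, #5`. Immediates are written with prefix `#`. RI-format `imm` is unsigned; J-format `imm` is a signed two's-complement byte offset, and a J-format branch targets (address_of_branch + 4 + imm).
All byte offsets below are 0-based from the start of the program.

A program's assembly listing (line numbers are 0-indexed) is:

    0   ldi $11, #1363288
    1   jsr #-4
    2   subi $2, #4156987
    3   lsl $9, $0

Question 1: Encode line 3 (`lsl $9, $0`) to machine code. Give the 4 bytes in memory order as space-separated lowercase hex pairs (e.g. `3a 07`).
L3: lsl op=0x11:6|rd=9:4|rs=0:4|pad=0:18 ⇒ 0x46400000 ⇒ big 46 40 00 00

46 40 00 00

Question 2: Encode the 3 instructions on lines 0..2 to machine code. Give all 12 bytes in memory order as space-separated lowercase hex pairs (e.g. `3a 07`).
0. ldi fields op=0x4:6|rd=11:4|imm=1363288:22 → word 12d4cd58h → 12 d4 cd 58
1. jsr fields op=0xb:6|imm=-4:26 → word 2ffffffch → 2f ff ff fc
2. subi fields op=0xe:6|rd=2:4|imm=4156987:22 → word 38bf6e3bh → 38 bf 6e 3b

12 d4 cd 58 2f ff ff fc 38 bf 6e 3b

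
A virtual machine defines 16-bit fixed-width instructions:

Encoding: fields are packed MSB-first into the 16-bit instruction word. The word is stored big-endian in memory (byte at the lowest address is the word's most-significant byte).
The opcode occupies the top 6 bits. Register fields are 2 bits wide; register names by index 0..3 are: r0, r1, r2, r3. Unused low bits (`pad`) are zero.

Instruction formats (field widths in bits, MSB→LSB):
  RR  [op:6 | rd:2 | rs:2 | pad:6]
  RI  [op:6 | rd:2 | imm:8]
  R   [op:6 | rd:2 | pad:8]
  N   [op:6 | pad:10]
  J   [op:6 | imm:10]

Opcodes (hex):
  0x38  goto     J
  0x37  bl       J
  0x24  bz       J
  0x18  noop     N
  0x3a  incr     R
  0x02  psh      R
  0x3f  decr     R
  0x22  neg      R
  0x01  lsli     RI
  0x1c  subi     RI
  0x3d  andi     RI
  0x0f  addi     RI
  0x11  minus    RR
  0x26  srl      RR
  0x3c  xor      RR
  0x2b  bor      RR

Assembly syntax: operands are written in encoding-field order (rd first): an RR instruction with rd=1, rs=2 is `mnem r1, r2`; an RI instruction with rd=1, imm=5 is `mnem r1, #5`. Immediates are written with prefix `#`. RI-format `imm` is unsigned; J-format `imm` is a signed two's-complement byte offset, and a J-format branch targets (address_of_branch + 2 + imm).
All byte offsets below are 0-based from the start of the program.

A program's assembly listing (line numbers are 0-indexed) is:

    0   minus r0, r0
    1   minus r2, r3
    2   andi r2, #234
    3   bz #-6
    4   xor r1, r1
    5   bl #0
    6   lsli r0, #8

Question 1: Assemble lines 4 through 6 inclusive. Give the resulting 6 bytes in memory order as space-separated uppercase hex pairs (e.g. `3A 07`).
F1 40 DC 00 04 08

line 4 (xor): pack op=0x3c:6|rd=1:2|rs=1:2|pad=0:6 = 0xf140; big→ f1 40
line 5 (bl): pack op=0x37:6|imm=0:10 = 0xdc00; big→ dc 00
line 6 (lsli): pack op=0x1:6|rd=0:2|imm=8:8 = 0x0408; big→ 04 08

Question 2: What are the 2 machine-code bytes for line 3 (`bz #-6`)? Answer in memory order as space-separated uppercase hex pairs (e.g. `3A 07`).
93 FA

3. bz fields op=0x24:6|imm=-6:10 → word 93fah → 93 fa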